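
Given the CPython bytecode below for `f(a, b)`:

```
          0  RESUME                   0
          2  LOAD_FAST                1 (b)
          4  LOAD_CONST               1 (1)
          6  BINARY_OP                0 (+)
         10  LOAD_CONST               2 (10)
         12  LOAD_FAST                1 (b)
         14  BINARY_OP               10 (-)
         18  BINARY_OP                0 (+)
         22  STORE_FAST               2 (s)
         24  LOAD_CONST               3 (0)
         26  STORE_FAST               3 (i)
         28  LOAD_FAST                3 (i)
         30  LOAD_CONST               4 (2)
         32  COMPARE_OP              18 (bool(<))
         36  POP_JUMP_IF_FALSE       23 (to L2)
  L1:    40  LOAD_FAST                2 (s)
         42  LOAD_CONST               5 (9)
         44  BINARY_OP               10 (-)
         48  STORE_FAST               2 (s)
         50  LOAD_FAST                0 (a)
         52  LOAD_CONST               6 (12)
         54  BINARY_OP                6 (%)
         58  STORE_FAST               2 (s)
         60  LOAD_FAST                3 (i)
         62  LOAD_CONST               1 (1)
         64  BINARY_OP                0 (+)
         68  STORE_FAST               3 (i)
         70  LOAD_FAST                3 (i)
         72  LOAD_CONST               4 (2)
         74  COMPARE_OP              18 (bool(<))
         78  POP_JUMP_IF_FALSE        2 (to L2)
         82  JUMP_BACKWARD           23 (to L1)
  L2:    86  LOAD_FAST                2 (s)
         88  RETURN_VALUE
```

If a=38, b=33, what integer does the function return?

2

LOAD_FAST b → push 33. Stack: [33]
LOAD_CONST → push 1. Stack: [33, 1]
BINARY_OP + → 33 + 1 = 34. Stack: [34]
LOAD_CONST → push 10. Stack: [34, 10]
LOAD_FAST b → push 33. Stack: [34, 10, 33]
BINARY_OP - → 10 - 33 = -23. Stack: [34, -23]
BINARY_OP + → 34 + -23 = 11. Stack: [11]
STORE_FAST s → s=11. Stack: []
LOAD_CONST → push 0. Stack: [0]
STORE_FAST i → i=0. Stack: []
LOAD_FAST i → push 0. Stack: [0]
LOAD_CONST → push 2. Stack: [0, 2]
COMPARE_OP bool(<) → 0 vs 2 = True. Stack: [True]
POP_JUMP_IF_FALSE → pop True; no jump. Stack: []
LOAD_FAST s → push 11. Stack: [11]
LOAD_CONST → push 9. Stack: [11, 9]
BINARY_OP - → 11 - 9 = 2. Stack: [2]
STORE_FAST s → s=2. Stack: []
LOAD_FAST a → push 38. Stack: [38]
LOAD_CONST → push 12. Stack: [38, 12]
BINARY_OP % → 38 % 12 = 2. Stack: [2]
STORE_FAST s → s=2. Stack: []
LOAD_FAST i → push 0. Stack: [0]
LOAD_CONST → push 1. Stack: [0, 1]
BINARY_OP + → 0 + 1 = 1. Stack: [1]
STORE_FAST i → i=1. Stack: []
LOAD_FAST i → push 1. Stack: [1]
LOAD_CONST → push 2. Stack: [1, 2]
COMPARE_OP bool(<) → 1 vs 2 = True. Stack: [True]
POP_JUMP_IF_FALSE → pop True; no jump. Stack: []
LOAD_FAST s → push 2. Stack: [2]
LOAD_CONST → push 9. Stack: [2, 9]
BINARY_OP - → 2 - 9 = -7. Stack: [-7]
STORE_FAST s → s=-7. Stack: []
LOAD_FAST a → push 38. Stack: [38]
LOAD_CONST → push 12. Stack: [38, 12]
BINARY_OP % → 38 % 12 = 2. Stack: [2]
STORE_FAST s → s=2. Stack: []
LOAD_FAST i → push 1. Stack: [1]
LOAD_CONST → push 1. Stack: [1, 1]
BINARY_OP + → 1 + 1 = 2. Stack: [2]
STORE_FAST i → i=2. Stack: []
LOAD_FAST i → push 2. Stack: [2]
LOAD_CONST → push 2. Stack: [2, 2]
COMPARE_OP bool(<) → 2 vs 2 = False. Stack: [False]
POP_JUMP_IF_FALSE → pop False; jump. Stack: []
LOAD_FAST s → push 2. Stack: [2]
RETURN_VALUE → return 2.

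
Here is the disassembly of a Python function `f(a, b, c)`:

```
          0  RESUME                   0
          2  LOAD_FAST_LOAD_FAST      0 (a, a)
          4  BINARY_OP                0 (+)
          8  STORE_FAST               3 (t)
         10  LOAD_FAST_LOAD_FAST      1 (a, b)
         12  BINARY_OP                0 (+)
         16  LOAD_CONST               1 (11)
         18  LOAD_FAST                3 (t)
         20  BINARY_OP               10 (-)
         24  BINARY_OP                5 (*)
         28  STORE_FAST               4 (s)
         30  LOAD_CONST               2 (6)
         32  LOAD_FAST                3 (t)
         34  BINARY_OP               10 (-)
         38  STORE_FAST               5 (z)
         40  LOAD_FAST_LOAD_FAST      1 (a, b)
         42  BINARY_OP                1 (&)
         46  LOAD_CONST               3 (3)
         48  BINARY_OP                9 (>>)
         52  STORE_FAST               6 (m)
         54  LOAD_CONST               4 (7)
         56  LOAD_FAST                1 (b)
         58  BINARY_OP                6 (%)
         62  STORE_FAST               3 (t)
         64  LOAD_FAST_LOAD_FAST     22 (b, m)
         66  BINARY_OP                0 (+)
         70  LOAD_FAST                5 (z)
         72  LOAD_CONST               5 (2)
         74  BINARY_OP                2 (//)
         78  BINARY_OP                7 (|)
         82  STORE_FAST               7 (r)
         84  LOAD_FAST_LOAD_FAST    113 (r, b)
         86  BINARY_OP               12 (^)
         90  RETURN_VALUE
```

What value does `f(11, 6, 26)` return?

-8

LOAD_FAST_LOAD_FAST a,a → push 11,11. Stack: [11, 11]
BINARY_OP + → 11 + 11 = 22. Stack: [22]
STORE_FAST t → t=22. Stack: []
LOAD_FAST_LOAD_FAST a,b → push 11,6. Stack: [11, 6]
BINARY_OP + → 11 + 6 = 17. Stack: [17]
LOAD_CONST → push 11. Stack: [17, 11]
LOAD_FAST t → push 22. Stack: [17, 11, 22]
BINARY_OP - → 11 - 22 = -11. Stack: [17, -11]
BINARY_OP * → 17 * -11 = -187. Stack: [-187]
STORE_FAST s → s=-187. Stack: []
LOAD_CONST → push 6. Stack: [6]
LOAD_FAST t → push 22. Stack: [6, 22]
BINARY_OP - → 6 - 22 = -16. Stack: [-16]
STORE_FAST z → z=-16. Stack: []
LOAD_FAST_LOAD_FAST a,b → push 11,6. Stack: [11, 6]
BINARY_OP & → 11 & 6 = 2. Stack: [2]
LOAD_CONST → push 3. Stack: [2, 3]
BINARY_OP >> → 2 >> 3 = 0. Stack: [0]
STORE_FAST m → m=0. Stack: []
LOAD_CONST → push 7. Stack: [7]
LOAD_FAST b → push 6. Stack: [7, 6]
BINARY_OP % → 7 % 6 = 1. Stack: [1]
STORE_FAST t → t=1. Stack: []
LOAD_FAST_LOAD_FAST b,m → push 6,0. Stack: [6, 0]
BINARY_OP + → 6 + 0 = 6. Stack: [6]
LOAD_FAST z → push -16. Stack: [6, -16]
LOAD_CONST → push 2. Stack: [6, -16, 2]
BINARY_OP // → -16 // 2 = -8. Stack: [6, -8]
BINARY_OP | → 6 | -8 = -2. Stack: [-2]
STORE_FAST r → r=-2. Stack: []
LOAD_FAST_LOAD_FAST r,b → push -2,6. Stack: [-2, 6]
BINARY_OP ^ → -2 ^ 6 = -8. Stack: [-8]
RETURN_VALUE → return -8.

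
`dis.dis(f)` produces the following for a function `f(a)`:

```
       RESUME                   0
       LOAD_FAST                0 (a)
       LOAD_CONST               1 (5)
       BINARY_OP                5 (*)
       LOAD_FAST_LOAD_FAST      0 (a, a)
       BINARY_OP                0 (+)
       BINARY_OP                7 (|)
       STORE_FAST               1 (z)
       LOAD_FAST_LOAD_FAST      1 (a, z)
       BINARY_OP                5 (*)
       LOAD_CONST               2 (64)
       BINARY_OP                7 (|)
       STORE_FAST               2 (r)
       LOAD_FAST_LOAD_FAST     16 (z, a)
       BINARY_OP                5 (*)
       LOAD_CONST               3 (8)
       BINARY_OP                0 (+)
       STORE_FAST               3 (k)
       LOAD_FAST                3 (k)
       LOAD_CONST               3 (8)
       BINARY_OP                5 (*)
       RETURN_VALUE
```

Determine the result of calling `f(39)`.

64648

LOAD_FAST a → push 39. Stack: [39]
LOAD_CONST → push 5. Stack: [39, 5]
BINARY_OP * → 39 * 5 = 195. Stack: [195]
LOAD_FAST_LOAD_FAST a,a → push 39,39. Stack: [195, 39, 39]
BINARY_OP + → 39 + 39 = 78. Stack: [195, 78]
BINARY_OP | → 195 | 78 = 207. Stack: [207]
STORE_FAST z → z=207. Stack: []
LOAD_FAST_LOAD_FAST a,z → push 39,207. Stack: [39, 207]
BINARY_OP * → 39 * 207 = 8073. Stack: [8073]
LOAD_CONST → push 64. Stack: [8073, 64]
BINARY_OP | → 8073 | 64 = 8137. Stack: [8137]
STORE_FAST r → r=8137. Stack: []
LOAD_FAST_LOAD_FAST z,a → push 207,39. Stack: [207, 39]
BINARY_OP * → 207 * 39 = 8073. Stack: [8073]
LOAD_CONST → push 8. Stack: [8073, 8]
BINARY_OP + → 8073 + 8 = 8081. Stack: [8081]
STORE_FAST k → k=8081. Stack: []
LOAD_FAST k → push 8081. Stack: [8081]
LOAD_CONST → push 8. Stack: [8081, 8]
BINARY_OP * → 8081 * 8 = 64648. Stack: [64648]
RETURN_VALUE → return 64648.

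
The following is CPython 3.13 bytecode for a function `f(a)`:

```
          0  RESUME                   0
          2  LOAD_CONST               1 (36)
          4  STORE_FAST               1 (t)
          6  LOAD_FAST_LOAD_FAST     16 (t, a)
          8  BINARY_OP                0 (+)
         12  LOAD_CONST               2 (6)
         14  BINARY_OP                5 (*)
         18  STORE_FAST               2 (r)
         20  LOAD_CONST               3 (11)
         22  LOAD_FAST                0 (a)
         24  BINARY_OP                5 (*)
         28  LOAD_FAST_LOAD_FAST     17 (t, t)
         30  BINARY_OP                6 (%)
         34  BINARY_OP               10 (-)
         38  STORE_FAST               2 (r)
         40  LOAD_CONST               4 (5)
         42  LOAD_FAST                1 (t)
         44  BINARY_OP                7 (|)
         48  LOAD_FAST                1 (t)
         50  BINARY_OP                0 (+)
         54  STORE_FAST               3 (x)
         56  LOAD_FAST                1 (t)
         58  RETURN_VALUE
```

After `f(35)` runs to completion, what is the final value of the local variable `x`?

LOAD_CONST → push 36. Stack: [36]
STORE_FAST t → t=36. Stack: []
LOAD_FAST_LOAD_FAST t,a → push 36,35. Stack: [36, 35]
BINARY_OP + → 36 + 35 = 71. Stack: [71]
LOAD_CONST → push 6. Stack: [71, 6]
BINARY_OP * → 71 * 6 = 426. Stack: [426]
STORE_FAST r → r=426. Stack: []
LOAD_CONST → push 11. Stack: [11]
LOAD_FAST a → push 35. Stack: [11, 35]
BINARY_OP * → 11 * 35 = 385. Stack: [385]
LOAD_FAST_LOAD_FAST t,t → push 36,36. Stack: [385, 36, 36]
BINARY_OP % → 36 % 36 = 0. Stack: [385, 0]
BINARY_OP - → 385 - 0 = 385. Stack: [385]
STORE_FAST r → r=385. Stack: []
LOAD_CONST → push 5. Stack: [5]
LOAD_FAST t → push 36. Stack: [5, 36]
BINARY_OP | → 5 | 36 = 37. Stack: [37]
LOAD_FAST t → push 36. Stack: [37, 36]
BINARY_OP + → 37 + 36 = 73. Stack: [73]
STORE_FAST x → x=73. Stack: []
LOAD_FAST t → push 36. Stack: [36]
RETURN_VALUE → return 36.

73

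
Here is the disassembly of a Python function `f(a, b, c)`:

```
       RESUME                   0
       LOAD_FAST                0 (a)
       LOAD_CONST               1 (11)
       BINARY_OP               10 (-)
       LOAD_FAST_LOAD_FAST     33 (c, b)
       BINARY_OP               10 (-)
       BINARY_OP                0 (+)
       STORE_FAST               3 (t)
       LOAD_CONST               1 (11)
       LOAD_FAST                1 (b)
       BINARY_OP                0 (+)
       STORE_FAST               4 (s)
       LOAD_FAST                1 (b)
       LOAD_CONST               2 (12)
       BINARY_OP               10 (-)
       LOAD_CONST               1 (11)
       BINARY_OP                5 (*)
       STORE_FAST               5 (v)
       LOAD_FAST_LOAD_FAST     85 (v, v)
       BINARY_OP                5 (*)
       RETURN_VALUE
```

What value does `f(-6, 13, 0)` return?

121

LOAD_FAST a → push -6. Stack: [-6]
LOAD_CONST → push 11. Stack: [-6, 11]
BINARY_OP - → -6 - 11 = -17. Stack: [-17]
LOAD_FAST_LOAD_FAST c,b → push 0,13. Stack: [-17, 0, 13]
BINARY_OP - → 0 - 13 = -13. Stack: [-17, -13]
BINARY_OP + → -17 + -13 = -30. Stack: [-30]
STORE_FAST t → t=-30. Stack: []
LOAD_CONST → push 11. Stack: [11]
LOAD_FAST b → push 13. Stack: [11, 13]
BINARY_OP + → 11 + 13 = 24. Stack: [24]
STORE_FAST s → s=24. Stack: []
LOAD_FAST b → push 13. Stack: [13]
LOAD_CONST → push 12. Stack: [13, 12]
BINARY_OP - → 13 - 12 = 1. Stack: [1]
LOAD_CONST → push 11. Stack: [1, 11]
BINARY_OP * → 1 * 11 = 11. Stack: [11]
STORE_FAST v → v=11. Stack: []
LOAD_FAST_LOAD_FAST v,v → push 11,11. Stack: [11, 11]
BINARY_OP * → 11 * 11 = 121. Stack: [121]
RETURN_VALUE → return 121.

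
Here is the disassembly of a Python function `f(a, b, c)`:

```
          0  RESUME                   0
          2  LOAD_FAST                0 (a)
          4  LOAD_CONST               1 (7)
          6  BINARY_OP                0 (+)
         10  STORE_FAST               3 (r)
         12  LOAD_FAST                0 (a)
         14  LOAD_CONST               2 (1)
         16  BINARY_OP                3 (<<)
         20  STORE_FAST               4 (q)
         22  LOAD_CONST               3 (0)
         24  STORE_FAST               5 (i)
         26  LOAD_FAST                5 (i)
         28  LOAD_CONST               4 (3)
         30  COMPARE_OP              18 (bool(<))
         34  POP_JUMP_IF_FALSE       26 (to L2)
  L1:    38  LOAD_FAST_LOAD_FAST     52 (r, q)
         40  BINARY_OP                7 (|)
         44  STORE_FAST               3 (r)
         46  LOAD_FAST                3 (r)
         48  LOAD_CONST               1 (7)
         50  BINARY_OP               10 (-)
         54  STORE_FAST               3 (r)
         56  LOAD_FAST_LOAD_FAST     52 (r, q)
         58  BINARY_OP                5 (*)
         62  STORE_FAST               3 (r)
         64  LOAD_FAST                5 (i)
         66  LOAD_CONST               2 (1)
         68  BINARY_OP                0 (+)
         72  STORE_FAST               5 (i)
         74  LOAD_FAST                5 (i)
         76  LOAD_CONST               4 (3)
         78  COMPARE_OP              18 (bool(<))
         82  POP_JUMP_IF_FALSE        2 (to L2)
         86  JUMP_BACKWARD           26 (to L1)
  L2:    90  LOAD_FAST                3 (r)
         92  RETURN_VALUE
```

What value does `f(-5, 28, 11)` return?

LOAD_FAST a → push -5
LOAD_CONST → push 7
BINARY_OP + → -5 + 7 = 2
STORE_FAST r → r=2
LOAD_FAST a → push -5
LOAD_CONST → push 1
BINARY_OP << → -5 << 1 = -10
STORE_FAST q → q=-10
LOAD_CONST → push 0
STORE_FAST i → i=0
LOAD_FAST i → push 0
LOAD_CONST → push 3
COMPARE_OP bool(<) → 0 vs 3 = True
POP_JUMP_IF_FALSE → pop True; no jump
LOAD_FAST_LOAD_FAST r,q → push 2,-10
BINARY_OP | → 2 | -10 = -10
STORE_FAST r → r=-10
LOAD_FAST r → push -10
LOAD_CONST → push 7
BINARY_OP - → -10 - 7 = -17
STORE_FAST r → r=-17
LOAD_FAST_LOAD_FAST r,q → push -17,-10
BINARY_OP * → -17 * -10 = 170
STORE_FAST r → r=170
LOAD_FAST i → push 0
LOAD_CONST → push 1
BINARY_OP + → 0 + 1 = 1
STORE_FAST i → i=1
LOAD_FAST i → push 1
LOAD_CONST → push 3
COMPARE_OP bool(<) → 1 vs 3 = True
POP_JUMP_IF_FALSE → pop True; no jump
LOAD_FAST_LOAD_FAST r,q → push 170,-10
BINARY_OP | → 170 | -10 = -2
STORE_FAST r → r=-2
LOAD_FAST r → push -2
LOAD_CONST → push 7
BINARY_OP - → -2 - 7 = -9
STORE_FAST r → r=-9
LOAD_FAST_LOAD_FAST r,q → push -9,-10
BINARY_OP * → -9 * -10 = 90
STORE_FAST r → r=90
LOAD_FAST i → push 1
LOAD_CONST → push 1
BINARY_OP + → 1 + 1 = 2
STORE_FAST i → i=2
LOAD_FAST i → push 2
LOAD_CONST → push 3
COMPARE_OP bool(<) → 2 vs 3 = True
POP_JUMP_IF_FALSE → pop True; no jump
LOAD_FAST_LOAD_FAST r,q → push 90,-10
BINARY_OP | → 90 | -10 = -2
STORE_FAST r → r=-2
LOAD_FAST r → push -2
LOAD_CONST → push 7
BINARY_OP - → -2 - 7 = -9
STORE_FAST r → r=-9
LOAD_FAST_LOAD_FAST r,q → push -9,-10
BINARY_OP * → -9 * -10 = 90
STORE_FAST r → r=90
LOAD_FAST i → push 2
LOAD_CONST → push 1
BINARY_OP + → 2 + 1 = 3
STORE_FAST i → i=3
LOAD_FAST i → push 3
LOAD_CONST → push 3
COMPARE_OP bool(<) → 3 vs 3 = False
POP_JUMP_IF_FALSE → pop False; jump
LOAD_FAST r → push 90
RETURN_VALUE → return 90.

90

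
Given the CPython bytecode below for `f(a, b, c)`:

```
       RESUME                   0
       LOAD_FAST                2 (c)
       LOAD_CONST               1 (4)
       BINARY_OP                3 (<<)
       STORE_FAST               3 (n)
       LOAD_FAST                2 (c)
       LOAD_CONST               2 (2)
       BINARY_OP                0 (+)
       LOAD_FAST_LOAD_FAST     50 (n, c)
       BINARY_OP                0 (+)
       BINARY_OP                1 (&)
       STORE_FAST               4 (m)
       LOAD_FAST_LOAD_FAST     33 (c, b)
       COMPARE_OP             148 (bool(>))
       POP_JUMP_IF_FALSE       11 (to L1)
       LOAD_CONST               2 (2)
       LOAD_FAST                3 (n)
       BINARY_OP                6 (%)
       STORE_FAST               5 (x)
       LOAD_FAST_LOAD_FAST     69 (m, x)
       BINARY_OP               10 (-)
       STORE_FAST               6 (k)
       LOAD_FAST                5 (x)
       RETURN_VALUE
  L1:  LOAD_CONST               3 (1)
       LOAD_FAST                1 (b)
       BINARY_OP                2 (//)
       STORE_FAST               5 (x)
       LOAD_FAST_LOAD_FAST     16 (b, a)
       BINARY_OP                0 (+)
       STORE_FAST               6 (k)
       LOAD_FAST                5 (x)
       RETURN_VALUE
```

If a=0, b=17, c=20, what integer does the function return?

LOAD_FAST c → push 20. Stack: [20]
LOAD_CONST → push 4. Stack: [20, 4]
BINARY_OP << → 20 << 4 = 320. Stack: [320]
STORE_FAST n → n=320. Stack: []
LOAD_FAST c → push 20. Stack: [20]
LOAD_CONST → push 2. Stack: [20, 2]
BINARY_OP + → 20 + 2 = 22. Stack: [22]
LOAD_FAST_LOAD_FAST n,c → push 320,20. Stack: [22, 320, 20]
BINARY_OP + → 320 + 20 = 340. Stack: [22, 340]
BINARY_OP & → 22 & 340 = 20. Stack: [20]
STORE_FAST m → m=20. Stack: []
LOAD_FAST_LOAD_FAST c,b → push 20,17. Stack: [20, 17]
COMPARE_OP bool(>) → 20 vs 17 = True. Stack: [True]
POP_JUMP_IF_FALSE → pop True; no jump. Stack: []
LOAD_CONST → push 2. Stack: [2]
LOAD_FAST n → push 320. Stack: [2, 320]
BINARY_OP % → 2 % 320 = 2. Stack: [2]
STORE_FAST x → x=2. Stack: []
LOAD_FAST_LOAD_FAST m,x → push 20,2. Stack: [20, 2]
BINARY_OP - → 20 - 2 = 18. Stack: [18]
STORE_FAST k → k=18. Stack: []
LOAD_FAST x → push 2. Stack: [2]
RETURN_VALUE → return 2.

2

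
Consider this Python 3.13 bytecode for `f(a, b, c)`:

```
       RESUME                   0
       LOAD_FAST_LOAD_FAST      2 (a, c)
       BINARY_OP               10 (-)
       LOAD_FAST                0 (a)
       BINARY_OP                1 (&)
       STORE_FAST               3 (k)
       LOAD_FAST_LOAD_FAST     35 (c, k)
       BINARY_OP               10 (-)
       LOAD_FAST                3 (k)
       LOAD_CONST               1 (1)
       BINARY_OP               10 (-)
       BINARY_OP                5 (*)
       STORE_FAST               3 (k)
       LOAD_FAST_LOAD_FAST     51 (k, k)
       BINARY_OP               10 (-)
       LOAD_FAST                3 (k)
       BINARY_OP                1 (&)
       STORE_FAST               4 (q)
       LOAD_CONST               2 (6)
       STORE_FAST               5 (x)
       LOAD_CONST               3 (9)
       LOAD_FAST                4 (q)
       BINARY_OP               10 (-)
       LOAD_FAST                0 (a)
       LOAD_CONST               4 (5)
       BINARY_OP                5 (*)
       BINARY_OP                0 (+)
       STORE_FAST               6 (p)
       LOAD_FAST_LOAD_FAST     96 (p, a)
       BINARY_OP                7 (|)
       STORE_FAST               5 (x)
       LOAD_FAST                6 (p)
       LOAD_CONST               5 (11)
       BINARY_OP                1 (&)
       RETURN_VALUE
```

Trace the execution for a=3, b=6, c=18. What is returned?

8

LOAD_FAST_LOAD_FAST a,c → push 3,18. Stack: [3, 18]
BINARY_OP - → 3 - 18 = -15. Stack: [-15]
LOAD_FAST a → push 3. Stack: [-15, 3]
BINARY_OP & → -15 & 3 = 1. Stack: [1]
STORE_FAST k → k=1. Stack: []
LOAD_FAST_LOAD_FAST c,k → push 18,1. Stack: [18, 1]
BINARY_OP - → 18 - 1 = 17. Stack: [17]
LOAD_FAST k → push 1. Stack: [17, 1]
LOAD_CONST → push 1. Stack: [17, 1, 1]
BINARY_OP - → 1 - 1 = 0. Stack: [17, 0]
BINARY_OP * → 17 * 0 = 0. Stack: [0]
STORE_FAST k → k=0. Stack: []
LOAD_FAST_LOAD_FAST k,k → push 0,0. Stack: [0, 0]
BINARY_OP - → 0 - 0 = 0. Stack: [0]
LOAD_FAST k → push 0. Stack: [0, 0]
BINARY_OP & → 0 & 0 = 0. Stack: [0]
STORE_FAST q → q=0. Stack: []
LOAD_CONST → push 6. Stack: [6]
STORE_FAST x → x=6. Stack: []
LOAD_CONST → push 9. Stack: [9]
LOAD_FAST q → push 0. Stack: [9, 0]
BINARY_OP - → 9 - 0 = 9. Stack: [9]
LOAD_FAST a → push 3. Stack: [9, 3]
LOAD_CONST → push 5. Stack: [9, 3, 5]
BINARY_OP * → 3 * 5 = 15. Stack: [9, 15]
BINARY_OP + → 9 + 15 = 24. Stack: [24]
STORE_FAST p → p=24. Stack: []
LOAD_FAST_LOAD_FAST p,a → push 24,3. Stack: [24, 3]
BINARY_OP | → 24 | 3 = 27. Stack: [27]
STORE_FAST x → x=27. Stack: []
LOAD_FAST p → push 24. Stack: [24]
LOAD_CONST → push 11. Stack: [24, 11]
BINARY_OP & → 24 & 11 = 8. Stack: [8]
RETURN_VALUE → return 8.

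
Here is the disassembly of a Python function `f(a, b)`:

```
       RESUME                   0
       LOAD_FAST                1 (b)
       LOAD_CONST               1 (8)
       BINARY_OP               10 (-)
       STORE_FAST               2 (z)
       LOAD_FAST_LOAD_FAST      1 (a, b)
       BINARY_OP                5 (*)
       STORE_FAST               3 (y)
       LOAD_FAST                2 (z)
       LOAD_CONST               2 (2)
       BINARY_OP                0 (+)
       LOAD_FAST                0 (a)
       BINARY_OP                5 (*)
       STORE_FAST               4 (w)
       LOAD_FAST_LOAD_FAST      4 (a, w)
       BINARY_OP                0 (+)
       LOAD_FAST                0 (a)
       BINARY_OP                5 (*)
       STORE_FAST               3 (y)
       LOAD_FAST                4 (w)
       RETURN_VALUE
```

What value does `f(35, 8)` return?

LOAD_FAST b → push 8. Stack: [8]
LOAD_CONST → push 8. Stack: [8, 8]
BINARY_OP - → 8 - 8 = 0. Stack: [0]
STORE_FAST z → z=0. Stack: []
LOAD_FAST_LOAD_FAST a,b → push 35,8. Stack: [35, 8]
BINARY_OP * → 35 * 8 = 280. Stack: [280]
STORE_FAST y → y=280. Stack: []
LOAD_FAST z → push 0. Stack: [0]
LOAD_CONST → push 2. Stack: [0, 2]
BINARY_OP + → 0 + 2 = 2. Stack: [2]
LOAD_FAST a → push 35. Stack: [2, 35]
BINARY_OP * → 2 * 35 = 70. Stack: [70]
STORE_FAST w → w=70. Stack: []
LOAD_FAST_LOAD_FAST a,w → push 35,70. Stack: [35, 70]
BINARY_OP + → 35 + 70 = 105. Stack: [105]
LOAD_FAST a → push 35. Stack: [105, 35]
BINARY_OP * → 105 * 35 = 3675. Stack: [3675]
STORE_FAST y → y=3675. Stack: []
LOAD_FAST w → push 70. Stack: [70]
RETURN_VALUE → return 70.

70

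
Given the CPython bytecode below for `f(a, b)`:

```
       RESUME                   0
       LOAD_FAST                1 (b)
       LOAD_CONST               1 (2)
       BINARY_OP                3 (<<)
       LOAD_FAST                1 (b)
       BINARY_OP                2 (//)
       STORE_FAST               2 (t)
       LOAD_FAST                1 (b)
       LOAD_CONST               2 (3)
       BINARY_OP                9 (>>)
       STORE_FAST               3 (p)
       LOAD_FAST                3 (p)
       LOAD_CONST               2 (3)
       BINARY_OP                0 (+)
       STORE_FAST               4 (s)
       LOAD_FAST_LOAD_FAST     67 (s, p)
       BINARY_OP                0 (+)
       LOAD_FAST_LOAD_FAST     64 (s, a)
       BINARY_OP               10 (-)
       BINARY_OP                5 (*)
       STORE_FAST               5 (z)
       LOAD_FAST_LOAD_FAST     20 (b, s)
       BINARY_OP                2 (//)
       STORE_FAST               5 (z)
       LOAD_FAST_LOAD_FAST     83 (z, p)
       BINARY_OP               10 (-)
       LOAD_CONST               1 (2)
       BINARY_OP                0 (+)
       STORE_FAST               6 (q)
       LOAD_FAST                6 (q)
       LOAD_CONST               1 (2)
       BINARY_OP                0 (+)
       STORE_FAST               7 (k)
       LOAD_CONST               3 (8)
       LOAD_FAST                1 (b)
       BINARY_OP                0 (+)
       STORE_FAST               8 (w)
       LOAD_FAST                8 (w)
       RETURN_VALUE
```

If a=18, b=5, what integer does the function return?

LOAD_FAST b → push 5. Stack: [5]
LOAD_CONST → push 2. Stack: [5, 2]
BINARY_OP << → 5 << 2 = 20. Stack: [20]
LOAD_FAST b → push 5. Stack: [20, 5]
BINARY_OP // → 20 // 5 = 4. Stack: [4]
STORE_FAST t → t=4. Stack: []
LOAD_FAST b → push 5. Stack: [5]
LOAD_CONST → push 3. Stack: [5, 3]
BINARY_OP >> → 5 >> 3 = 0. Stack: [0]
STORE_FAST p → p=0. Stack: []
LOAD_FAST p → push 0. Stack: [0]
LOAD_CONST → push 3. Stack: [0, 3]
BINARY_OP + → 0 + 3 = 3. Stack: [3]
STORE_FAST s → s=3. Stack: []
LOAD_FAST_LOAD_FAST s,p → push 3,0. Stack: [3, 0]
BINARY_OP + → 3 + 0 = 3. Stack: [3]
LOAD_FAST_LOAD_FAST s,a → push 3,18. Stack: [3, 3, 18]
BINARY_OP - → 3 - 18 = -15. Stack: [3, -15]
BINARY_OP * → 3 * -15 = -45. Stack: [-45]
STORE_FAST z → z=-45. Stack: []
LOAD_FAST_LOAD_FAST b,s → push 5,3. Stack: [5, 3]
BINARY_OP // → 5 // 3 = 1. Stack: [1]
STORE_FAST z → z=1. Stack: []
LOAD_FAST_LOAD_FAST z,p → push 1,0. Stack: [1, 0]
BINARY_OP - → 1 - 0 = 1. Stack: [1]
LOAD_CONST → push 2. Stack: [1, 2]
BINARY_OP + → 1 + 2 = 3. Stack: [3]
STORE_FAST q → q=3. Stack: []
LOAD_FAST q → push 3. Stack: [3]
LOAD_CONST → push 2. Stack: [3, 2]
BINARY_OP + → 3 + 2 = 5. Stack: [5]
STORE_FAST k → k=5. Stack: []
LOAD_CONST → push 8. Stack: [8]
LOAD_FAST b → push 5. Stack: [8, 5]
BINARY_OP + → 8 + 5 = 13. Stack: [13]
STORE_FAST w → w=13. Stack: []
LOAD_FAST w → push 13. Stack: [13]
RETURN_VALUE → return 13.

13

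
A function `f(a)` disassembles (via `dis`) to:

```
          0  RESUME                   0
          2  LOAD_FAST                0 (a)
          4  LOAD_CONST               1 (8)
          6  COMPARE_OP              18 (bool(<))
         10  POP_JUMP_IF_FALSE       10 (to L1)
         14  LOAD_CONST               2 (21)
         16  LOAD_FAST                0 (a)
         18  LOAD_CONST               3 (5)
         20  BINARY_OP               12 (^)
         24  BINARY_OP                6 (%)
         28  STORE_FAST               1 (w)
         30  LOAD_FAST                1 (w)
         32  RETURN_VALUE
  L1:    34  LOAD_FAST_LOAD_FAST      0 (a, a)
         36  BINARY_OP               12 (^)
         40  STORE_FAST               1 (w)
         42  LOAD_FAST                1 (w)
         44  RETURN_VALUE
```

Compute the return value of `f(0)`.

LOAD_FAST a → push 0. Stack: [0]
LOAD_CONST → push 8. Stack: [0, 8]
COMPARE_OP bool(<) → 0 vs 8 = True. Stack: [True]
POP_JUMP_IF_FALSE → pop True; no jump. Stack: []
LOAD_CONST → push 21. Stack: [21]
LOAD_FAST a → push 0. Stack: [21, 0]
LOAD_CONST → push 5. Stack: [21, 0, 5]
BINARY_OP ^ → 0 ^ 5 = 5. Stack: [21, 5]
BINARY_OP % → 21 % 5 = 1. Stack: [1]
STORE_FAST w → w=1. Stack: []
LOAD_FAST w → push 1. Stack: [1]
RETURN_VALUE → return 1.

1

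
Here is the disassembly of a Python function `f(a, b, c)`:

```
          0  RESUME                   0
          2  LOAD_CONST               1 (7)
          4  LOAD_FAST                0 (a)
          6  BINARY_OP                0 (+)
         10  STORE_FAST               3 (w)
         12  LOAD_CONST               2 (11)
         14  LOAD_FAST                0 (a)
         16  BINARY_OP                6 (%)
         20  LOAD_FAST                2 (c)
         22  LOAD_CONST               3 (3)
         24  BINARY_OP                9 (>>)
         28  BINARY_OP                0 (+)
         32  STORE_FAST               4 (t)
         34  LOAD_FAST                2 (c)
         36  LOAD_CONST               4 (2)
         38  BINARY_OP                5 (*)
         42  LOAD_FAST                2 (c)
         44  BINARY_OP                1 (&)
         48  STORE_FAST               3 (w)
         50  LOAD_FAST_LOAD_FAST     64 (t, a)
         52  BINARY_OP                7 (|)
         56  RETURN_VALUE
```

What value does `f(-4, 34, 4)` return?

LOAD_CONST → push 7. Stack: [7]
LOAD_FAST a → push -4. Stack: [7, -4]
BINARY_OP + → 7 + -4 = 3. Stack: [3]
STORE_FAST w → w=3. Stack: []
LOAD_CONST → push 11. Stack: [11]
LOAD_FAST a → push -4. Stack: [11, -4]
BINARY_OP % → 11 % -4 = -1. Stack: [-1]
LOAD_FAST c → push 4. Stack: [-1, 4]
LOAD_CONST → push 3. Stack: [-1, 4, 3]
BINARY_OP >> → 4 >> 3 = 0. Stack: [-1, 0]
BINARY_OP + → -1 + 0 = -1. Stack: [-1]
STORE_FAST t → t=-1. Stack: []
LOAD_FAST c → push 4. Stack: [4]
LOAD_CONST → push 2. Stack: [4, 2]
BINARY_OP * → 4 * 2 = 8. Stack: [8]
LOAD_FAST c → push 4. Stack: [8, 4]
BINARY_OP & → 8 & 4 = 0. Stack: [0]
STORE_FAST w → w=0. Stack: []
LOAD_FAST_LOAD_FAST t,a → push -1,-4. Stack: [-1, -4]
BINARY_OP | → -1 | -4 = -1. Stack: [-1]
RETURN_VALUE → return -1.

-1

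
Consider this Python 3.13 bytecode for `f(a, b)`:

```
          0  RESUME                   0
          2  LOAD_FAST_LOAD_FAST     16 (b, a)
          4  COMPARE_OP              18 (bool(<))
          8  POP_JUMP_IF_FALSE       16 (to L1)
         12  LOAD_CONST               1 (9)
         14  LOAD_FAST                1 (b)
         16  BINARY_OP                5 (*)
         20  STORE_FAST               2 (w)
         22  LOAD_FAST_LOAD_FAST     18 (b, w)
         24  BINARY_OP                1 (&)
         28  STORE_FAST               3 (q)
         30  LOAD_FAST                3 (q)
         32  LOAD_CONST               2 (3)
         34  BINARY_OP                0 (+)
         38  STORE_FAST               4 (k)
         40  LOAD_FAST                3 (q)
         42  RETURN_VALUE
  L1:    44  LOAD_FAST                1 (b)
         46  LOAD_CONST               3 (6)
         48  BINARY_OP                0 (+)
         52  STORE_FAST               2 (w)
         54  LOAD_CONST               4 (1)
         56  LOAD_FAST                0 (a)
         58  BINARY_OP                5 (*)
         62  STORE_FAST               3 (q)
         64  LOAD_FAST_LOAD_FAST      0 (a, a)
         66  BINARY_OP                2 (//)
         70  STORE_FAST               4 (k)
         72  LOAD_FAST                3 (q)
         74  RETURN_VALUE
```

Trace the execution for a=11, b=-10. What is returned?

LOAD_FAST_LOAD_FAST b,a → push -10,11. Stack: [-10, 11]
COMPARE_OP bool(<) → -10 vs 11 = True. Stack: [True]
POP_JUMP_IF_FALSE → pop True; no jump. Stack: []
LOAD_CONST → push 9. Stack: [9]
LOAD_FAST b → push -10. Stack: [9, -10]
BINARY_OP * → 9 * -10 = -90. Stack: [-90]
STORE_FAST w → w=-90. Stack: []
LOAD_FAST_LOAD_FAST b,w → push -10,-90. Stack: [-10, -90]
BINARY_OP & → -10 & -90 = -90. Stack: [-90]
STORE_FAST q → q=-90. Stack: []
LOAD_FAST q → push -90. Stack: [-90]
LOAD_CONST → push 3. Stack: [-90, 3]
BINARY_OP + → -90 + 3 = -87. Stack: [-87]
STORE_FAST k → k=-87. Stack: []
LOAD_FAST q → push -90. Stack: [-90]
RETURN_VALUE → return -90.

-90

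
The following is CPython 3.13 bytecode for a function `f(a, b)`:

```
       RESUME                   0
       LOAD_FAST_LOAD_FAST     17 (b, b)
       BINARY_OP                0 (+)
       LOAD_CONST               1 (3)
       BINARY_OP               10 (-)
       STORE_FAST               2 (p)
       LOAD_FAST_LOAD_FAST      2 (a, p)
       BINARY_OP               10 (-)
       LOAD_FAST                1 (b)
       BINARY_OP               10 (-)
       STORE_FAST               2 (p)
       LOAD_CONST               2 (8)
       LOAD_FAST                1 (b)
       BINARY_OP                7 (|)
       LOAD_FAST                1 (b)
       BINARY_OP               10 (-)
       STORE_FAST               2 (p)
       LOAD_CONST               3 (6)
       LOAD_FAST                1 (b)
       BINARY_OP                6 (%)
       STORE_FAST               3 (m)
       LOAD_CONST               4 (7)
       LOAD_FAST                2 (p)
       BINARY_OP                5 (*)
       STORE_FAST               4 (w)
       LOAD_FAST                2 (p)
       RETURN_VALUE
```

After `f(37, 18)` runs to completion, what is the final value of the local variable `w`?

LOAD_FAST_LOAD_FAST b,b → push 18,18. Stack: [18, 18]
BINARY_OP + → 18 + 18 = 36. Stack: [36]
LOAD_CONST → push 3. Stack: [36, 3]
BINARY_OP - → 36 - 3 = 33. Stack: [33]
STORE_FAST p → p=33. Stack: []
LOAD_FAST_LOAD_FAST a,p → push 37,33. Stack: [37, 33]
BINARY_OP - → 37 - 33 = 4. Stack: [4]
LOAD_FAST b → push 18. Stack: [4, 18]
BINARY_OP - → 4 - 18 = -14. Stack: [-14]
STORE_FAST p → p=-14. Stack: []
LOAD_CONST → push 8. Stack: [8]
LOAD_FAST b → push 18. Stack: [8, 18]
BINARY_OP | → 8 | 18 = 26. Stack: [26]
LOAD_FAST b → push 18. Stack: [26, 18]
BINARY_OP - → 26 - 18 = 8. Stack: [8]
STORE_FAST p → p=8. Stack: []
LOAD_CONST → push 6. Stack: [6]
LOAD_FAST b → push 18. Stack: [6, 18]
BINARY_OP % → 6 % 18 = 6. Stack: [6]
STORE_FAST m → m=6. Stack: []
LOAD_CONST → push 7. Stack: [7]
LOAD_FAST p → push 8. Stack: [7, 8]
BINARY_OP * → 7 * 8 = 56. Stack: [56]
STORE_FAST w → w=56. Stack: []
LOAD_FAST p → push 8. Stack: [8]
RETURN_VALUE → return 8.

56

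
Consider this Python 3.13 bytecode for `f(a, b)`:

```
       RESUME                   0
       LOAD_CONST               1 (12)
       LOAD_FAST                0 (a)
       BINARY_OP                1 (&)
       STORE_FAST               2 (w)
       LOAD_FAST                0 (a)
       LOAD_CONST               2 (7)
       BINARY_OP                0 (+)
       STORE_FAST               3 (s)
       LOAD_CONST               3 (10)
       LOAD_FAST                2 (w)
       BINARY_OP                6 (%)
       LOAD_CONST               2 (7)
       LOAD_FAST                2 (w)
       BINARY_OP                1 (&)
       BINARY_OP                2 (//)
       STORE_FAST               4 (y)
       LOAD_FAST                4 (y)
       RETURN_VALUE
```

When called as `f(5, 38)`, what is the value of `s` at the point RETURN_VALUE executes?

LOAD_CONST → push 12. Stack: [12]
LOAD_FAST a → push 5. Stack: [12, 5]
BINARY_OP & → 12 & 5 = 4. Stack: [4]
STORE_FAST w → w=4. Stack: []
LOAD_FAST a → push 5. Stack: [5]
LOAD_CONST → push 7. Stack: [5, 7]
BINARY_OP + → 5 + 7 = 12. Stack: [12]
STORE_FAST s → s=12. Stack: []
LOAD_CONST → push 10. Stack: [10]
LOAD_FAST w → push 4. Stack: [10, 4]
BINARY_OP % → 10 % 4 = 2. Stack: [2]
LOAD_CONST → push 7. Stack: [2, 7]
LOAD_FAST w → push 4. Stack: [2, 7, 4]
BINARY_OP & → 7 & 4 = 4. Stack: [2, 4]
BINARY_OP // → 2 // 4 = 0. Stack: [0]
STORE_FAST y → y=0. Stack: []
LOAD_FAST y → push 0. Stack: [0]
RETURN_VALUE → return 0.

12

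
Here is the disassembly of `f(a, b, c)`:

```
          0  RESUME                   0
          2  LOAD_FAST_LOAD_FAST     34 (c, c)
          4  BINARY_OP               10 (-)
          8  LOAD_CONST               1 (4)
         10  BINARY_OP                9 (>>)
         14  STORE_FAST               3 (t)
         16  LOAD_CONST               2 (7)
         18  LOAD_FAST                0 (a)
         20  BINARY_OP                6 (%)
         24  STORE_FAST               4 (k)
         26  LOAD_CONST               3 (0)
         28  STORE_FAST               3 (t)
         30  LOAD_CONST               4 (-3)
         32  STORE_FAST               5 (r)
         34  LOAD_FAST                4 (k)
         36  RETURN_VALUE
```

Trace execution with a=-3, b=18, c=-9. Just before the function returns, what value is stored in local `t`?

LOAD_FAST_LOAD_FAST c,c → push -9,-9. Stack: [-9, -9]
BINARY_OP - → -9 - -9 = 0. Stack: [0]
LOAD_CONST → push 4. Stack: [0, 4]
BINARY_OP >> → 0 >> 4 = 0. Stack: [0]
STORE_FAST t → t=0. Stack: []
LOAD_CONST → push 7. Stack: [7]
LOAD_FAST a → push -3. Stack: [7, -3]
BINARY_OP % → 7 % -3 = -2. Stack: [-2]
STORE_FAST k → k=-2. Stack: []
LOAD_CONST → push 0. Stack: [0]
STORE_FAST t → t=0. Stack: []
LOAD_CONST → push -3. Stack: [-3]
STORE_FAST r → r=-3. Stack: []
LOAD_FAST k → push -2. Stack: [-2]
RETURN_VALUE → return -2.

0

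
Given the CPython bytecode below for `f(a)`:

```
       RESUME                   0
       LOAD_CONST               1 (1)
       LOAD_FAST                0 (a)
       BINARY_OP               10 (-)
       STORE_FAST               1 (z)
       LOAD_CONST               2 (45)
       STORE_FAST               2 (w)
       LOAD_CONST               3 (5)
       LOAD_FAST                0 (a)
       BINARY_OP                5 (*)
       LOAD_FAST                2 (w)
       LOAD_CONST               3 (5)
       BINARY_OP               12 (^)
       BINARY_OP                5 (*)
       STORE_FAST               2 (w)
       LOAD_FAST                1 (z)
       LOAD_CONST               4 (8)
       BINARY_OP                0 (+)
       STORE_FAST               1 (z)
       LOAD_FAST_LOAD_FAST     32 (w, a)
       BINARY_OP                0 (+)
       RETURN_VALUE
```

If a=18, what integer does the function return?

LOAD_CONST → push 1. Stack: [1]
LOAD_FAST a → push 18. Stack: [1, 18]
BINARY_OP - → 1 - 18 = -17. Stack: [-17]
STORE_FAST z → z=-17. Stack: []
LOAD_CONST → push 45. Stack: [45]
STORE_FAST w → w=45. Stack: []
LOAD_CONST → push 5. Stack: [5]
LOAD_FAST a → push 18. Stack: [5, 18]
BINARY_OP * → 5 * 18 = 90. Stack: [90]
LOAD_FAST w → push 45. Stack: [90, 45]
LOAD_CONST → push 5. Stack: [90, 45, 5]
BINARY_OP ^ → 45 ^ 5 = 40. Stack: [90, 40]
BINARY_OP * → 90 * 40 = 3600. Stack: [3600]
STORE_FAST w → w=3600. Stack: []
LOAD_FAST z → push -17. Stack: [-17]
LOAD_CONST → push 8. Stack: [-17, 8]
BINARY_OP + → -17 + 8 = -9. Stack: [-9]
STORE_FAST z → z=-9. Stack: []
LOAD_FAST_LOAD_FAST w,a → push 3600,18. Stack: [3600, 18]
BINARY_OP + → 3600 + 18 = 3618. Stack: [3618]
RETURN_VALUE → return 3618.

3618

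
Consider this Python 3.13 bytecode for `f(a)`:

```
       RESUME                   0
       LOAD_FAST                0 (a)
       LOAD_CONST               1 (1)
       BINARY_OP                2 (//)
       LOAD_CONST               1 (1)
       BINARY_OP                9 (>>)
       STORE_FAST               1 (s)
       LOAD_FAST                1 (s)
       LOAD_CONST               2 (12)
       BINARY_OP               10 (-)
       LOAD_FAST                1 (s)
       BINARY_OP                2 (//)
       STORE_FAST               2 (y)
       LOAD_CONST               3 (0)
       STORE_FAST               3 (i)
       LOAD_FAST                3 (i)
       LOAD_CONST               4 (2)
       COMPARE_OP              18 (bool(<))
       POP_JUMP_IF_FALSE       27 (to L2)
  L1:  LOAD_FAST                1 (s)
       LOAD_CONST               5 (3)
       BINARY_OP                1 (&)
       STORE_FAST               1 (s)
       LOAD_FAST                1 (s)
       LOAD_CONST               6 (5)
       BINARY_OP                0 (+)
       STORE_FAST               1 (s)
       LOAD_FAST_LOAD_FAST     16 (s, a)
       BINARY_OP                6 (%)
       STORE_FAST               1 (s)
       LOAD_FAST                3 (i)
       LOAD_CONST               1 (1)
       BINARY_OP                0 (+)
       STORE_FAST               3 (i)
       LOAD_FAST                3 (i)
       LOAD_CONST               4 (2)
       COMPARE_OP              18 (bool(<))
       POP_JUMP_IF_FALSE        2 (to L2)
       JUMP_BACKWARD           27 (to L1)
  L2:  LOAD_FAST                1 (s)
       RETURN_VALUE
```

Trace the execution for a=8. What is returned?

LOAD_FAST a → push 8. Stack: [8]
LOAD_CONST → push 1. Stack: [8, 1]
BINARY_OP // → 8 // 1 = 8. Stack: [8]
LOAD_CONST → push 1. Stack: [8, 1]
BINARY_OP >> → 8 >> 1 = 4. Stack: [4]
STORE_FAST s → s=4. Stack: []
LOAD_FAST s → push 4. Stack: [4]
LOAD_CONST → push 12. Stack: [4, 12]
BINARY_OP - → 4 - 12 = -8. Stack: [-8]
LOAD_FAST s → push 4. Stack: [-8, 4]
BINARY_OP // → -8 // 4 = -2. Stack: [-2]
STORE_FAST y → y=-2. Stack: []
LOAD_CONST → push 0. Stack: [0]
STORE_FAST i → i=0. Stack: []
LOAD_FAST i → push 0. Stack: [0]
LOAD_CONST → push 2. Stack: [0, 2]
COMPARE_OP bool(<) → 0 vs 2 = True. Stack: [True]
POP_JUMP_IF_FALSE → pop True; no jump. Stack: []
LOAD_FAST s → push 4. Stack: [4]
LOAD_CONST → push 3. Stack: [4, 3]
BINARY_OP & → 4 & 3 = 0. Stack: [0]
STORE_FAST s → s=0. Stack: []
LOAD_FAST s → push 0. Stack: [0]
LOAD_CONST → push 5. Stack: [0, 5]
BINARY_OP + → 0 + 5 = 5. Stack: [5]
STORE_FAST s → s=5. Stack: []
LOAD_FAST_LOAD_FAST s,a → push 5,8. Stack: [5, 8]
BINARY_OP % → 5 % 8 = 5. Stack: [5]
STORE_FAST s → s=5. Stack: []
LOAD_FAST i → push 0. Stack: [0]
LOAD_CONST → push 1. Stack: [0, 1]
BINARY_OP + → 0 + 1 = 1. Stack: [1]
STORE_FAST i → i=1. Stack: []
LOAD_FAST i → push 1. Stack: [1]
LOAD_CONST → push 2. Stack: [1, 2]
COMPARE_OP bool(<) → 1 vs 2 = True. Stack: [True]
POP_JUMP_IF_FALSE → pop True; no jump. Stack: []
LOAD_FAST s → push 5. Stack: [5]
LOAD_CONST → push 3. Stack: [5, 3]
BINARY_OP & → 5 & 3 = 1. Stack: [1]
STORE_FAST s → s=1. Stack: []
LOAD_FAST s → push 1. Stack: [1]
LOAD_CONST → push 5. Stack: [1, 5]
BINARY_OP + → 1 + 5 = 6. Stack: [6]
STORE_FAST s → s=6. Stack: []
LOAD_FAST_LOAD_FAST s,a → push 6,8. Stack: [6, 8]
BINARY_OP % → 6 % 8 = 6. Stack: [6]
STORE_FAST s → s=6. Stack: []
LOAD_FAST i → push 1. Stack: [1]
LOAD_CONST → push 1. Stack: [1, 1]
BINARY_OP + → 1 + 1 = 2. Stack: [2]
STORE_FAST i → i=2. Stack: []
LOAD_FAST i → push 2. Stack: [2]
LOAD_CONST → push 2. Stack: [2, 2]
COMPARE_OP bool(<) → 2 vs 2 = False. Stack: [False]
POP_JUMP_IF_FALSE → pop False; jump. Stack: []
LOAD_FAST s → push 6. Stack: [6]
RETURN_VALUE → return 6.

6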